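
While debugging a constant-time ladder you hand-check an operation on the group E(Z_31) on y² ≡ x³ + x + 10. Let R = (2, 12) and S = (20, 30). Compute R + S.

(10, 11)

(2, 12) + (20, 30). λ = (30 - 12)/(20 - 2) ≡ 18/18 mod 31. 18⁻¹ ≡ 19 (mod 31) since 18·19 = 342 ≡ 1, so λ ≡ 1.
  x = λ² - 2 - 20 = 1 - 22 ≡ 10; y = λ·(2 - 10) - 12 ≡ 11. → (10, 11)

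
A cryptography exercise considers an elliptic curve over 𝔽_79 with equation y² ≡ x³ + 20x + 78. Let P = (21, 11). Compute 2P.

(37, 68)

tangent at (21, 11): λ = (3·21² + 20)/(2·11) ≡ 0/22. 22⁻¹ ≡ 18 (mod 79) since 22·18 = 396 ≡ 1, so λ ≡ 0·18 ≡ 0.
  x = λ² - 21 - 21 = 0 - 42 ≡ 37; y = λ·(21 - 37) - 11 ≡ 68. → (37, 68)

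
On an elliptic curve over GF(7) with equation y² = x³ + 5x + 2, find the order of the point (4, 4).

9

2P: tangent at (4, 4): λ = (3·4² + 5)/(2·4) ≡ 4/1. 1⁻¹ ≡ 1 (mod 7), so λ ≡ 4·1 ≡ 4.
  x = λ² - 4 - 4 = 16 - 8 ≡ 1; y = λ·(4 - 1) - 4 ≡ 1. → (1, 1)
3P: (1, 1) + (4, 4). λ = (4 - 1)/(4 - 1) ≡ 3/3 mod 7. 3⁻¹ ≡ 5 (mod 7) since 3·5 = 15 ≡ 1, so λ ≡ 1.
  x = λ² - 1 - 4 = 1 - 5 ≡ 3; y = λ·(1 - 3) - 1 ≡ 4. → (3, 4)
4P: (3, 4) + (4, 4). λ = (4 - 4)/(4 - 3) ≡ 0/1 mod 7. 1⁻¹ ≡ 1 (mod 7), so λ ≡ 0.
  x = λ² - 3 - 4 = 0 - 7 ≡ 0; y = λ·(3 - 0) - 4 ≡ 3. → (0, 3)
5P: (0, 3) + (4, 4). λ = (4 - 3)/(4 - 0) ≡ 1/4 mod 7. 4⁻¹ ≡ 2 (mod 7), so λ ≡ 2.
  x = λ² - 0 - 4 = 4 - 4 ≡ 0; y = λ·(0 - 0) - 3 ≡ 4. → (0, 4)
6P: (0, 4) + (4, 4). λ = (4 - 4)/(4 - 0) ≡ 0/4 mod 7. 4⁻¹ ≡ 2 (mod 7), so λ ≡ 0.
  x = λ² - 0 - 4 = 0 - 4 ≡ 3; y = λ·(0 - 3) - 4 ≡ 3. → (3, 3)
7P: (3, 3) + (4, 4). λ = (4 - 3)/(4 - 3) ≡ 1/1 mod 7. 1⁻¹ ≡ 1 (mod 7) since 1·1 = 1 ≡ 1, so λ ≡ 1.
  x = λ² - 3 - 4 = 1 - 7 ≡ 1; y = λ·(3 - 1) - 3 ≡ 6. → (1, 6)
8P: (1, 6) + (4, 4). λ = (4 - 6)/(4 - 1) ≡ 5/3 mod 7. 3⁻¹ ≡ 5 (mod 7), so λ ≡ 4.
  x = λ² - 1 - 4 = 16 - 5 ≡ 4; y = λ·(1 - 4) - 6 ≡ 3. → (4, 3)
9P: (4, 3) + (4, 4): same x and y₁ ≡ -y₂, so the sum is 𝒪.
9P = 𝒪, so the order is 9.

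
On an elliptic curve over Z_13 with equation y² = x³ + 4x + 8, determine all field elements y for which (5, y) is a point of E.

6, 7

x³ + 4x + 8 = 153 ≡ 10 (mod 13).
Square roots of 10 mod 13: 6 and 7 (since 6² = 36 ≡ 10).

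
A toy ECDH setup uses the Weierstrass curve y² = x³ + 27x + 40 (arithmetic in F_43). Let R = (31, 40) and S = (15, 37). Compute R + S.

(31, 40) + (15, 37). λ = (37 - 40)/(15 - 31) ≡ 40/27 mod 43. 27⁻¹ ≡ 8 (mod 43), so λ ≡ 19.
  x = λ² - 31 - 15 = 361 - 46 ≡ 14; y = λ·(31 - 14) - 40 ≡ 25. → (14, 25)

(14, 25)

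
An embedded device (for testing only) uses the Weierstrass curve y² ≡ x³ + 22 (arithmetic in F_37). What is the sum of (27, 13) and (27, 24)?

O

The two points share x = 27 and their y-coordinates satisfy 13 + 24 ≡ 0 (mod 37), so they are inverses. Their sum is ∞.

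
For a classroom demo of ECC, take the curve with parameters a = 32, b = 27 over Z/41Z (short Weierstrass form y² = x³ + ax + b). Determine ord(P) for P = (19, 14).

2P: tangent at (19, 14): λ = (3·19² + 32)/(2·14) ≡ 8/28. 28⁻¹ ≡ 22 (mod 41), so λ ≡ 8·22 ≡ 12.
  x = λ² - 19 - 19 = 144 - 38 ≡ 24; y = λ·(19 - 24) - 14 ≡ 8. → (24, 8)
3P: (24, 8) + (19, 14). λ = (14 - 8)/(19 - 24) ≡ 6/36 mod 41. 36⁻¹ ≡ 8 (mod 41) since 36·8 = 288 ≡ 1, so λ ≡ 7.
  x = λ² - 24 - 19 = 49 - 43 ≡ 6; y = λ·(24 - 6) - 8 ≡ 36. → (6, 36)
4P: (6, 36) + (19, 14). λ = (14 - 36)/(19 - 6) ≡ 19/13 mod 41. 13⁻¹ ≡ 19 (mod 41), so λ ≡ 33.
  x = λ² - 6 - 19 = 1089 - 25 ≡ 39; y = λ·(6 - 39) - 36 ≡ 23. → (39, 23)
5P: (39, 23) + (19, 14). λ = (14 - 23)/(19 - 39) ≡ 32/21 mod 41. 21⁻¹ ≡ 2 (mod 41) since 21·2 = 42 ≡ 1, so λ ≡ 23.
  x = λ² - 39 - 19 = 529 - 58 ≡ 20; y = λ·(39 - 20) - 23 ≡ 4. → (20, 4)
6P: (20, 4) + (19, 14). λ = (14 - 4)/(19 - 20) ≡ 10/40 mod 41. 40⁻¹ ≡ 40 (mod 41) since 40·40 = 1600 ≡ 1, so λ ≡ 31.
  x = λ² - 20 - 19 = 961 - 39 ≡ 20; y = λ·(20 - 20) - 4 ≡ 37. → (20, 37)
7P: (20, 37) + (19, 14). λ = (14 - 37)/(19 - 20) ≡ 18/40 mod 41. 40⁻¹ ≡ 40 (mod 41) since 40·40 = 1600 ≡ 1, so λ ≡ 23.
  x = λ² - 20 - 19 = 529 - 39 ≡ 39; y = λ·(20 - 39) - 37 ≡ 18. → (39, 18)
8P: (39, 18) + (19, 14). λ = (14 - 18)/(19 - 39) ≡ 37/21 mod 41. 21⁻¹ ≡ 2 (mod 41) since 21·2 = 42 ≡ 1, so λ ≡ 33.
  x = λ² - 39 - 19 = 1089 - 58 ≡ 6; y = λ·(39 - 6) - 18 ≡ 5. → (6, 5)
9P: (6, 5) + (19, 14). λ = (14 - 5)/(19 - 6) ≡ 9/13 mod 41. 13⁻¹ ≡ 19 (mod 41), so λ ≡ 7.
  x = λ² - 6 - 19 = 49 - 25 ≡ 24; y = λ·(6 - 24) - 5 ≡ 33. → (24, 33)
10P: (24, 33) + (19, 14). λ = (14 - 33)/(19 - 24) ≡ 22/36 mod 41. 36⁻¹ ≡ 8 (mod 41) since 36·8 = 288 ≡ 1, so λ ≡ 12.
  x = λ² - 24 - 19 = 144 - 43 ≡ 19; y = λ·(24 - 19) - 33 ≡ 27. → (19, 27)
11P: (19, 27) + (19, 14): same x and y₁ ≡ -y₂, so the sum is O.
11P = O, so the order is 11.

11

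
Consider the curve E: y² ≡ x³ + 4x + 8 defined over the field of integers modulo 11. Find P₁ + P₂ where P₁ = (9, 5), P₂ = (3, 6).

(9, 5) + (3, 6). λ = (6 - 5)/(3 - 9) ≡ 1/5 mod 11. 5⁻¹ ≡ 9 (mod 11) since 5·9 = 45 ≡ 1, so λ ≡ 9.
  x = λ² - 9 - 3 = 81 - 12 ≡ 3; y = λ·(9 - 3) - 5 ≡ 5. → (3, 5)

(3, 5)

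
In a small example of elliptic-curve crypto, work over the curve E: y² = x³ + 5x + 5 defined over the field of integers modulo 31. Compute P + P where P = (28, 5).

(15, 18)

tangent at (28, 5): λ = (3·28² + 5)/(2·5) ≡ 1/10. 10⁻¹ ≡ 28 (mod 31), so λ ≡ 1·28 ≡ 28.
  x = λ² - 28 - 28 = 784 - 56 ≡ 15; y = λ·(28 - 15) - 5 ≡ 18. → (15, 18)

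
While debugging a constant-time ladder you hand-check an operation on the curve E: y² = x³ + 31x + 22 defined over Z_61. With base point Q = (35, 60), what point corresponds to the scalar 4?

(16, 51)

Repeated addition: build up to 4Q.
2Q: tangent at (35, 60): λ = (3·35² + 31)/(2·60) ≡ 46/59. 59⁻¹ ≡ 30 (mod 61), so λ ≡ 46·30 ≡ 38.
  x = λ² - 35 - 35 = 1444 - 70 ≡ 32; y = λ·(35 - 32) - 60 ≡ 54. → (32, 54)
3Q: (32, 54) + (35, 60). λ = (60 - 54)/(35 - 32) ≡ 6/3 mod 61. 3⁻¹ ≡ 41 (mod 61) since 3·41 = 123 ≡ 1, so λ ≡ 2.
  x = λ² - 32 - 35 = 4 - 67 ≡ 59; y = λ·(32 - 59) - 54 ≡ 14. → (59, 14)
4Q: (59, 14) + (35, 60). λ = (60 - 14)/(35 - 59) ≡ 46/37 mod 61. 37⁻¹ ≡ 33 (mod 61) since 37·33 = 1221 ≡ 1, so λ ≡ 54.
  x = λ² - 59 - 35 = 2916 - 94 ≡ 16; y = λ·(59 - 16) - 14 ≡ 51. → (16, 51)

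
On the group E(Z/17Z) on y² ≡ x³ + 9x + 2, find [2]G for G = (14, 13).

(5, 6)

tangent at (14, 13): λ = (3·14² + 9)/(2·13) ≡ 2/9. 9⁻¹ ≡ 2 (mod 17) since 9·2 = 18 ≡ 1, so λ ≡ 2·2 ≡ 4.
  x = λ² - 14 - 14 = 16 - 28 ≡ 5; y = λ·(14 - 5) - 13 ≡ 6. → (5, 6)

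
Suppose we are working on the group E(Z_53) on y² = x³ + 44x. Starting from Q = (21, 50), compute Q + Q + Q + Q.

(49, 5)

Repeated addition: build up to 4Q.
2Q: tangent at (21, 50): λ = (3·21² + 44)/(2·50) ≡ 42/47. 47⁻¹ ≡ 44 (mod 53) since 47·44 = 2068 ≡ 1, so λ ≡ 42·44 ≡ 46.
  x = λ² - 21 - 21 = 2116 - 42 ≡ 7; y = λ·(21 - 7) - 50 ≡ 11. → (7, 11)
3Q: (7, 11) + (21, 50). λ = (50 - 11)/(21 - 7) ≡ 39/14 mod 53. 14⁻¹ ≡ 19 (mod 53) since 14·19 = 266 ≡ 1, so λ ≡ 52.
  x = λ² - 7 - 21 = 2704 - 28 ≡ 26; y = λ·(7 - 26) - 11 ≡ 8. → (26, 8)
4Q: (26, 8) + (21, 50). λ = (50 - 8)/(21 - 26) ≡ 42/48 mod 53. 48⁻¹ ≡ 21 (mod 53) since 48·21 = 1008 ≡ 1, so λ ≡ 34.
  x = λ² - 26 - 21 = 1156 - 47 ≡ 49; y = λ·(26 - 49) - 8 ≡ 5. → (49, 5)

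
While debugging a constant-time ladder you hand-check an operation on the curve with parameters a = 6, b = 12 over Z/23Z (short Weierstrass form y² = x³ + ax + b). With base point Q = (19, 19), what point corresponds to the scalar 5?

Repeated addition: build up to 5Q.
2Q: tangent at (19, 19): λ = (3·19² + 6)/(2·19) ≡ 8/15. 15⁻¹ ≡ 20 (mod 23) since 15·20 = 300 ≡ 1, so λ ≡ 8·20 ≡ 22.
  x = λ² - 19 - 19 = 484 - 38 ≡ 9; y = λ·(19 - 9) - 19 ≡ 17. → (9, 17)
3Q: (9, 17) + (19, 19). λ = (19 - 17)/(19 - 9) ≡ 2/10 mod 23. 10⁻¹ ≡ 7 (mod 23) since 10·7 = 70 ≡ 1, so λ ≡ 14.
  x = λ² - 9 - 19 = 196 - 28 ≡ 7; y = λ·(9 - 7) - 17 ≡ 11. → (7, 11)
4Q: (7, 11) + (19, 19). λ = (19 - 11)/(19 - 7) ≡ 8/12 mod 23. 12⁻¹ ≡ 2 (mod 23), so λ ≡ 16.
  x = λ² - 7 - 19 = 256 - 26 ≡ 0; y = λ·(7 - 0) - 11 ≡ 9. → (0, 9)
5Q: (0, 9) + (19, 19). λ = (19 - 9)/(19 - 0) ≡ 10/19 mod 23. 19⁻¹ ≡ 17 (mod 23), so λ ≡ 9.
  x = λ² - 0 - 19 = 81 - 19 ≡ 16; y = λ·(0 - 16) - 9 ≡ 8. → (16, 8)

(16, 8)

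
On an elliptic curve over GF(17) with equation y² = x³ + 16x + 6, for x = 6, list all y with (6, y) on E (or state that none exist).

x³ + 16x + 6 = 318 ≡ 12 (mod 17).
12 is a non-residue mod 17; no y exists.

none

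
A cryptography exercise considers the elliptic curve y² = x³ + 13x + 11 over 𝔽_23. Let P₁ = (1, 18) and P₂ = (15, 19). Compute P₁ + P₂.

(1, 18) + (15, 19). λ = (19 - 18)/(15 - 1) ≡ 1/14 mod 23. 14⁻¹ ≡ 5 (mod 23), so λ ≡ 5.
  x = λ² - 1 - 15 = 25 - 16 ≡ 9; y = λ·(1 - 9) - 18 ≡ 11. → (9, 11)

(9, 11)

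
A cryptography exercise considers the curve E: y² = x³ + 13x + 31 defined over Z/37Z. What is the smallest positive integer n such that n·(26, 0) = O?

2P: (26, 0) + (26, 0): same x and y₁ ≡ -y₂, so the sum is O.
2P = O, so the order is 2.

2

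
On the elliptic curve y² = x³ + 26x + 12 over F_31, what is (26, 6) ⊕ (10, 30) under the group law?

(26, 6) + (10, 30). λ = (30 - 6)/(10 - 26) ≡ 24/15 mod 31. 15⁻¹ ≡ 29 (mod 31), so λ ≡ 14.
  x = λ² - 26 - 10 = 196 - 36 ≡ 5; y = λ·(26 - 5) - 6 ≡ 9. → (5, 9)

(5, 9)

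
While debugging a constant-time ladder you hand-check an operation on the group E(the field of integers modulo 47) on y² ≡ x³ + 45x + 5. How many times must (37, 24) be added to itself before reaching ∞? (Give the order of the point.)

2P: tangent at (37, 24): λ = (3·37² + 45)/(2·24) ≡ 16/1. 1⁻¹ ≡ 1 (mod 47), so λ ≡ 16·1 ≡ 16.
  x = λ² - 37 - 37 = 256 - 74 ≡ 41; y = λ·(37 - 41) - 24 ≡ 6. → (41, 6)
3P: (41, 6) + (37, 24). λ = (24 - 6)/(37 - 41) ≡ 18/43 mod 47. 43⁻¹ ≡ 35 (mod 47) since 43·35 = 1505 ≡ 1, so λ ≡ 19.
  x = λ² - 41 - 37 = 361 - 78 ≡ 1; y = λ·(41 - 1) - 6 ≡ 2. → (1, 2)
4P: (1, 2) + (37, 24). λ = (24 - 2)/(37 - 1) ≡ 22/36 mod 47. 36⁻¹ ≡ 17 (mod 47), so λ ≡ 45.
  x = λ² - 1 - 37 = 2025 - 38 ≡ 13; y = λ·(1 - 13) - 2 ≡ 22. → (13, 22)
5P: (13, 22) + (37, 24). λ = (24 - 22)/(37 - 13) ≡ 2/24 mod 47. 24⁻¹ ≡ 2 (mod 47), so λ ≡ 4.
  x = λ² - 13 - 37 = 16 - 50 ≡ 13; y = λ·(13 - 13) - 22 ≡ 25. → (13, 25)
6P: (13, 25) + (37, 24). λ = (24 - 25)/(37 - 13) ≡ 46/24 mod 47. 24⁻¹ ≡ 2 (mod 47) since 24·2 = 48 ≡ 1, so λ ≡ 45.
  x = λ² - 13 - 37 = 2025 - 50 ≡ 1; y = λ·(13 - 1) - 25 ≡ 45. → (1, 45)
7P: (1, 45) + (37, 24). λ = (24 - 45)/(37 - 1) ≡ 26/36 mod 47. 36⁻¹ ≡ 17 (mod 47), so λ ≡ 19.
  x = λ² - 1 - 37 = 361 - 38 ≡ 41; y = λ·(1 - 41) - 45 ≡ 41. → (41, 41)
8P: (41, 41) + (37, 24). λ = (24 - 41)/(37 - 41) ≡ 30/43 mod 47. 43⁻¹ ≡ 35 (mod 47), so λ ≡ 16.
  x = λ² - 41 - 37 = 256 - 78 ≡ 37; y = λ·(41 - 37) - 41 ≡ 23. → (37, 23)
9P: (37, 23) + (37, 24): same x and y₁ ≡ -y₂, so the sum is ∞.
9P = ∞, so the order is 9.

9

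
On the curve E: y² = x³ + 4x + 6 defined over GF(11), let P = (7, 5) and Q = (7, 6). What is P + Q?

The two points share x = 7 and their y-coordinates satisfy 5 + 6 ≡ 0 (mod 11), so they are inverses. Their sum is the point at infinity.

O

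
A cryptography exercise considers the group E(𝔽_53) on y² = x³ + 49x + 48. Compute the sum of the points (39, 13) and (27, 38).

(39, 13) + (27, 38). λ = (38 - 13)/(27 - 39) ≡ 25/41 mod 53. 41⁻¹ ≡ 22 (mod 53) since 41·22 = 902 ≡ 1, so λ ≡ 20.
  x = λ² - 39 - 27 = 400 - 66 ≡ 16; y = λ·(39 - 16) - 13 ≡ 23. → (16, 23)

(16, 23)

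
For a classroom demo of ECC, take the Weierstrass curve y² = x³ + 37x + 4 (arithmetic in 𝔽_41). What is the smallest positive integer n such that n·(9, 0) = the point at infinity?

2

2P: (9, 0) + (9, 0): same x and y₁ ≡ -y₂, so the sum is the point at infinity.
2P = the point at infinity, so the order is 2.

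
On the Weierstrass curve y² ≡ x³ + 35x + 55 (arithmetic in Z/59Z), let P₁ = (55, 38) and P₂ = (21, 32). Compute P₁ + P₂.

(55, 38) + (21, 32). λ = (32 - 38)/(21 - 55) ≡ 53/25 mod 59. 25⁻¹ ≡ 26 (mod 59) since 25·26 = 650 ≡ 1, so λ ≡ 21.
  x = λ² - 55 - 21 = 441 - 76 ≡ 11; y = λ·(55 - 11) - 38 ≡ 1. → (11, 1)

(11, 1)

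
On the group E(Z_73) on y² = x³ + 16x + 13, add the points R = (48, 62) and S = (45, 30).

(37, 31)

(48, 62) + (45, 30). λ = (30 - 62)/(45 - 48) ≡ 41/70 mod 73. 70⁻¹ ≡ 24 (mod 73) since 70·24 = 1680 ≡ 1, so λ ≡ 35.
  x = λ² - 48 - 45 = 1225 - 93 ≡ 37; y = λ·(48 - 37) - 62 ≡ 31. → (37, 31)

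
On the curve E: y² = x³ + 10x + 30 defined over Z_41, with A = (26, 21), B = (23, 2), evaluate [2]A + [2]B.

First 2A:
Repeated addition: build up to 2A.
2A: tangent at (26, 21): λ = (3·26² + 10)/(2·21) ≡ 29/1. 1⁻¹ ≡ 1 (mod 41), so λ ≡ 29·1 ≡ 29.
  x = λ² - 26 - 26 = 841 - 52 ≡ 10; y = λ·(26 - 10) - 21 ≡ 33. → (10, 33)
2A = (10, 33).
Next 2B:
Repeated addition: build up to 2B.
2B: tangent at (23, 2): λ = (3·23² + 10)/(2·2) ≡ 39/4. 4⁻¹ ≡ 31 (mod 41) since 4·31 = 124 ≡ 1, so λ ≡ 39·31 ≡ 20.
  x = λ² - 23 - 23 = 400 - 46 ≡ 26; y = λ·(23 - 26) - 2 ≡ 20. → (26, 20)
2B = (26, 20).
Finally 2A + 2B:
(10, 33) + (26, 20). λ = (20 - 33)/(26 - 10) ≡ 28/16 mod 41. 16⁻¹ ≡ 18 (mod 41), so λ ≡ 12.
  x = λ² - 10 - 26 = 144 - 36 ≡ 26; y = λ·(10 - 26) - 33 ≡ 21. → (26, 21)

(26, 21)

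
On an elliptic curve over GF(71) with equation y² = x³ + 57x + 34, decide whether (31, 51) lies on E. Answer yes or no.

y² = 51² ≡ 45; x³ + 57x + 34 = 31592 ≡ 68 (mod 71). 45 ≠ 68.

no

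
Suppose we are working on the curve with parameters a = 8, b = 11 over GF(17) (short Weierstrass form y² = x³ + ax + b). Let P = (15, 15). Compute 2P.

tangent at (15, 15): λ = (3·15² + 8)/(2·15) ≡ 3/13. 13⁻¹ ≡ 4 (mod 17), so λ ≡ 3·4 ≡ 12.
  x = λ² - 15 - 15 = 144 - 30 ≡ 12; y = λ·(15 - 12) - 15 ≡ 4. → (12, 4)

(12, 4)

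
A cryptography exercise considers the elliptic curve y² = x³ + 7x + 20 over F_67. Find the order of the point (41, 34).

9

2P: tangent at (41, 34): λ = (3·41² + 7)/(2·34) ≡ 25/1. 1⁻¹ ≡ 1 (mod 67), so λ ≡ 25·1 ≡ 25.
  x = λ² - 41 - 41 = 625 - 82 ≡ 7; y = λ·(41 - 7) - 34 ≡ 12. → (7, 12)
3P: (7, 12) + (41, 34). λ = (34 - 12)/(41 - 7) ≡ 22/34 mod 67. 34⁻¹ ≡ 2 (mod 67), so λ ≡ 44.
  x = λ² - 7 - 41 = 1936 - 48 ≡ 12; y = λ·(7 - 12) - 12 ≡ 36. → (12, 36)
4P: (12, 36) + (41, 34). λ = (34 - 36)/(41 - 12) ≡ 65/29 mod 67. 29⁻¹ ≡ 37 (mod 67), so λ ≡ 60.
  x = λ² - 12 - 41 = 3600 - 53 ≡ 63; y = λ·(12 - 63) - 36 ≡ 53. → (63, 53)
5P: (63, 53) + (41, 34). λ = (34 - 53)/(41 - 63) ≡ 48/45 mod 67. 45⁻¹ ≡ 3 (mod 67) since 45·3 = 135 ≡ 1, so λ ≡ 10.
  x = λ² - 63 - 41 = 100 - 104 ≡ 63; y = λ·(63 - 63) - 53 ≡ 14. → (63, 14)
6P: (63, 14) + (41, 34). λ = (34 - 14)/(41 - 63) ≡ 20/45 mod 67. 45⁻¹ ≡ 3 (mod 67), so λ ≡ 60.
  x = λ² - 63 - 41 = 3600 - 104 ≡ 12; y = λ·(63 - 12) - 14 ≡ 31. → (12, 31)
7P: (12, 31) + (41, 34). λ = (34 - 31)/(41 - 12) ≡ 3/29 mod 67. 29⁻¹ ≡ 37 (mod 67), so λ ≡ 44.
  x = λ² - 12 - 41 = 1936 - 53 ≡ 7; y = λ·(12 - 7) - 31 ≡ 55. → (7, 55)
8P: (7, 55) + (41, 34). λ = (34 - 55)/(41 - 7) ≡ 46/34 mod 67. 34⁻¹ ≡ 2 (mod 67), so λ ≡ 25.
  x = λ² - 7 - 41 = 625 - 48 ≡ 41; y = λ·(7 - 41) - 55 ≡ 33. → (41, 33)
9P: (41, 33) + (41, 34): same x and y₁ ≡ -y₂, so the sum is the point at infinity.
9P = the point at infinity, so the order is 9.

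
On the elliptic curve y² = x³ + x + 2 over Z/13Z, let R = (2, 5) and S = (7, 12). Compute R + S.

(2, 5) + (7, 12). λ = (12 - 5)/(7 - 2) ≡ 7/5 mod 13. 5⁻¹ ≡ 8 (mod 13), so λ ≡ 4.
  x = λ² - 2 - 7 = 16 - 9 ≡ 7; y = λ·(2 - 7) - 5 ≡ 1. → (7, 1)

(7, 1)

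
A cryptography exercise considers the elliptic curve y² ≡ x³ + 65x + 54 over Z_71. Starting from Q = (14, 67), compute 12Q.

(55, 32)

Double-and-add on 12 = (1100)₂. Start with Q = (14, 67) for the leading 1-bit.
double: tangent at (14, 67): λ = (3·14² + 65)/(2·67) ≡ 14/63. 63⁻¹ ≡ 62 (mod 71), so λ ≡ 14·62 ≡ 16.
  x = λ² - 14 - 14 = 256 - 28 ≡ 15; y = λ·(14 - 15) - 67 ≡ 59. → (15, 59)
add Q: (15, 59) + (14, 67). λ = (67 - 59)/(14 - 15) ≡ 8/70 mod 71. 70⁻¹ ≡ 70 (mod 71), so λ ≡ 63.
  x = λ² - 15 - 14 = 3969 - 29 ≡ 35; y = λ·(15 - 35) - 59 ≡ 30. → (35, 30)
double: tangent at (35, 30): λ = (3·35² + 65)/(2·30) ≡ 48/60. 60⁻¹ ≡ 58 (mod 71), so λ ≡ 48·58 ≡ 15.
  x = λ² - 35 - 35 = 225 - 70 ≡ 13; y = λ·(35 - 13) - 30 ≡ 16. → (13, 16)
double: tangent at (13, 16): λ = (3·13² + 65)/(2·16) ≡ 4/32. 32⁻¹ ≡ 20 (mod 71) since 32·20 = 640 ≡ 1, so λ ≡ 4·20 ≡ 9.
  x = λ² - 13 - 13 = 81 - 26 ≡ 55; y = λ·(13 - 55) - 16 ≡ 32. → (55, 32)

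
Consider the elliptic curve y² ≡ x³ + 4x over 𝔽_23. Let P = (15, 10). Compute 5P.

(22, 15)

Double-and-add on 5 = (101)₂. Start with P = (15, 10) for the leading 1-bit.
double: tangent at (15, 10): λ = (3·15² + 4)/(2·10) ≡ 12/20. 20⁻¹ ≡ 15 (mod 23), so λ ≡ 12·15 ≡ 19.
  x = λ² - 15 - 15 = 361 - 30 ≡ 9; y = λ·(15 - 9) - 10 ≡ 12. → (9, 12)
double: tangent at (9, 12): λ = (3·9² + 4)/(2·12) ≡ 17/1. 1⁻¹ ≡ 1 (mod 23), so λ ≡ 17·1 ≡ 17.
  x = λ² - 9 - 9 = 289 - 18 ≡ 18; y = λ·(9 - 18) - 12 ≡ 19. → (18, 19)
add P: (18, 19) + (15, 10). λ = (10 - 19)/(15 - 18) ≡ 14/20 mod 23. 20⁻¹ ≡ 15 (mod 23), so λ ≡ 3.
  x = λ² - 18 - 15 = 9 - 33 ≡ 22; y = λ·(18 - 22) - 19 ≡ 15. → (22, 15)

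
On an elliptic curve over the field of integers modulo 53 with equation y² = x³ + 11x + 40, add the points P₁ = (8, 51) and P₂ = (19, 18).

(8, 51) + (19, 18). λ = (18 - 51)/(19 - 8) ≡ 20/11 mod 53. 11⁻¹ ≡ 29 (mod 53), so λ ≡ 50.
  x = λ² - 8 - 19 = 2500 - 27 ≡ 35; y = λ·(8 - 35) - 51 ≡ 30. → (35, 30)

(35, 30)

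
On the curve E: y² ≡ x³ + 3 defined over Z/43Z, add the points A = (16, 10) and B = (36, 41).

(16, 10) + (36, 41). λ = (41 - 10)/(36 - 16) ≡ 31/20 mod 43. 20⁻¹ ≡ 28 (mod 43) since 20·28 = 560 ≡ 1, so λ ≡ 8.
  x = λ² - 16 - 36 = 64 - 52 ≡ 12; y = λ·(16 - 12) - 10 ≡ 22. → (12, 22)

(12, 22)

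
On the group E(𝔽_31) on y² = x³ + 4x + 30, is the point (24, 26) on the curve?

no

y² = 26² ≡ 25; x³ + 4x + 30 = 13950 ≡ 0 (mod 31). 25 ≠ 0.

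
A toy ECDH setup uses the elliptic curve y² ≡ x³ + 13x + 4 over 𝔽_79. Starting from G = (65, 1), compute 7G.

(57, 50)

Repeated addition: build up to 7G.
2G: tangent at (65, 1): λ = (3·65² + 13)/(2·1) ≡ 48/2. 2⁻¹ ≡ 40 (mod 79), so λ ≡ 48·40 ≡ 24.
  x = λ² - 65 - 65 = 576 - 130 ≡ 51; y = λ·(65 - 51) - 1 ≡ 19. → (51, 19)
3G: (51, 19) + (65, 1). λ = (1 - 19)/(65 - 51) ≡ 61/14 mod 79. 14⁻¹ ≡ 17 (mod 79), so λ ≡ 10.
  x = λ² - 51 - 65 = 100 - 116 ≡ 63; y = λ·(51 - 63) - 19 ≡ 19. → (63, 19)
4G: (63, 19) + (65, 1). λ = (1 - 19)/(65 - 63) ≡ 61/2 mod 79. 2⁻¹ ≡ 40 (mod 79) since 2·40 = 80 ≡ 1, so λ ≡ 70.
  x = λ² - 63 - 65 = 4900 - 128 ≡ 32; y = λ·(63 - 32) - 19 ≡ 18. → (32, 18)
5G: (32, 18) + (65, 1). λ = (1 - 18)/(65 - 32) ≡ 62/33 mod 79. 33⁻¹ ≡ 12 (mod 79) since 33·12 = 396 ≡ 1, so λ ≡ 33.
  x = λ² - 32 - 65 = 1089 - 97 ≡ 44; y = λ·(32 - 44) - 18 ≡ 60. → (44, 60)
6G: (44, 60) + (65, 1). λ = (1 - 60)/(65 - 44) ≡ 20/21 mod 79. 21⁻¹ ≡ 64 (mod 79) since 21·64 = 1344 ≡ 1, so λ ≡ 16.
  x = λ² - 44 - 65 = 256 - 109 ≡ 68; y = λ·(44 - 68) - 60 ≡ 30. → (68, 30)
7G: (68, 30) + (65, 1). λ = (1 - 30)/(65 - 68) ≡ 50/76 mod 79. 76⁻¹ ≡ 26 (mod 79), so λ ≡ 36.
  x = λ² - 68 - 65 = 1296 - 133 ≡ 57; y = λ·(68 - 57) - 30 ≡ 50. → (57, 50)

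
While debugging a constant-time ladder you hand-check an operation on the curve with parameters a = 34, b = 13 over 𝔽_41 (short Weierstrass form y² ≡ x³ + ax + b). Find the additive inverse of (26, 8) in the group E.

-(26, 8) = (26, -8 mod 41) = (26, 33).

(26, 33)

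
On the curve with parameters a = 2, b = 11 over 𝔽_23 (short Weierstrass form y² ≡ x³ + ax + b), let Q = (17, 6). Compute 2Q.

tangent at (17, 6): λ = (3·17² + 2)/(2·6) ≡ 18/12. 12⁻¹ ≡ 2 (mod 23), so λ ≡ 18·2 ≡ 13.
  x = λ² - 17 - 17 = 169 - 34 ≡ 20; y = λ·(17 - 20) - 6 ≡ 1. → (20, 1)

(20, 1)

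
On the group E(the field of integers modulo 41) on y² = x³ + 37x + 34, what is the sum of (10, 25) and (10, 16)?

O

The two points share x = 10 and their y-coordinates satisfy 25 + 16 ≡ 0 (mod 41), so they are inverses. Their sum is O.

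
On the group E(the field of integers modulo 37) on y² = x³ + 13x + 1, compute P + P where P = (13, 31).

tangent at (13, 31): λ = (3·13² + 13)/(2·31) ≡ 2/25. 25⁻¹ ≡ 3 (mod 37) since 25·3 = 75 ≡ 1, so λ ≡ 2·3 ≡ 6.
  x = λ² - 13 - 13 = 36 - 26 ≡ 10; y = λ·(13 - 10) - 31 ≡ 24. → (10, 24)

(10, 24)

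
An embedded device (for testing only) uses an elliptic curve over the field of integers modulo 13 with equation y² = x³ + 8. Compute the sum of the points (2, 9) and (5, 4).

(3, 10)

(2, 9) + (5, 4). λ = (4 - 9)/(5 - 2) ≡ 8/3 mod 13. 3⁻¹ ≡ 9 (mod 13) since 3·9 = 27 ≡ 1, so λ ≡ 7.
  x = λ² - 2 - 5 = 49 - 7 ≡ 3; y = λ·(2 - 3) - 9 ≡ 10. → (3, 10)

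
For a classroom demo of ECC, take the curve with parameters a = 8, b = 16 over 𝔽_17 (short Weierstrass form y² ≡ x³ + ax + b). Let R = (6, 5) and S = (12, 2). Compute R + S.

(6, 5) + (12, 2). λ = (2 - 5)/(12 - 6) ≡ 14/6 mod 17. 6⁻¹ ≡ 3 (mod 17), so λ ≡ 8.
  x = λ² - 6 - 12 = 64 - 18 ≡ 12; y = λ·(6 - 12) - 5 ≡ 15. → (12, 15)

(12, 15)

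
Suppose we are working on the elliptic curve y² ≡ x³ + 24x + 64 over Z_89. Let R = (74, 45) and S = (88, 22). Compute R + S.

(74, 45) + (88, 22). λ = (22 - 45)/(88 - 74) ≡ 66/14 mod 89. 14⁻¹ ≡ 70 (mod 89), so λ ≡ 81.
  x = λ² - 74 - 88 = 6561 - 162 ≡ 80; y = λ·(74 - 80) - 45 ≡ 3. → (80, 3)

(80, 3)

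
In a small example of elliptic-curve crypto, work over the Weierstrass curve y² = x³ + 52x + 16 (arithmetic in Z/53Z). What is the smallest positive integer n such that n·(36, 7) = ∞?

12

2P: tangent at (36, 7): λ = (3·36² + 52)/(2·7) ≡ 18/14. 14⁻¹ ≡ 19 (mod 53) since 14·19 = 266 ≡ 1, so λ ≡ 18·19 ≡ 24.
  x = λ² - 36 - 36 = 576 - 72 ≡ 27; y = λ·(36 - 27) - 7 ≡ 50. → (27, 50)
3P: (27, 50) + (36, 7). λ = (7 - 50)/(36 - 27) ≡ 10/9 mod 53. 9⁻¹ ≡ 6 (mod 53), so λ ≡ 7.
  x = λ² - 27 - 36 = 49 - 63 ≡ 39; y = λ·(27 - 39) - 50 ≡ 25. → (39, 25)
4P: (39, 25) + (36, 7). λ = (7 - 25)/(36 - 39) ≡ 35/50 mod 53. 50⁻¹ ≡ 35 (mod 53), so λ ≡ 6.
  x = λ² - 39 - 36 = 36 - 75 ≡ 14; y = λ·(39 - 14) - 25 ≡ 19. → (14, 19)
5P: (14, 19) + (36, 7). λ = (7 - 19)/(36 - 14) ≡ 41/22 mod 53. 22⁻¹ ≡ 41 (mod 53), so λ ≡ 38.
  x = λ² - 14 - 36 = 1444 - 50 ≡ 16; y = λ·(14 - 16) - 19 ≡ 11. → (16, 11)
6P: (16, 11) + (36, 7). λ = (7 - 11)/(36 - 16) ≡ 49/20 mod 53. 20⁻¹ ≡ 8 (mod 53), so λ ≡ 21.
  x = λ² - 16 - 36 = 441 - 52 ≡ 18; y = λ·(16 - 18) - 11 ≡ 0. → (18, 0)
7P: (18, 0) + (36, 7). λ = (7 - 0)/(36 - 18) ≡ 7/18 mod 53. 18⁻¹ ≡ 3 (mod 53) since 18·3 = 54 ≡ 1, so λ ≡ 21.
  x = λ² - 18 - 36 = 441 - 54 ≡ 16; y = λ·(18 - 16) - 0 ≡ 42. → (16, 42)
8P: (16, 42) + (36, 7). λ = (7 - 42)/(36 - 16) ≡ 18/20 mod 53. 20⁻¹ ≡ 8 (mod 53) since 20·8 = 160 ≡ 1, so λ ≡ 38.
  x = λ² - 16 - 36 = 1444 - 52 ≡ 14; y = λ·(16 - 14) - 42 ≡ 34. → (14, 34)
9P: (14, 34) + (36, 7). λ = (7 - 34)/(36 - 14) ≡ 26/22 mod 53. 22⁻¹ ≡ 41 (mod 53), so λ ≡ 6.
  x = λ² - 14 - 36 = 36 - 50 ≡ 39; y = λ·(14 - 39) - 34 ≡ 28. → (39, 28)
10P: (39, 28) + (36, 7). λ = (7 - 28)/(36 - 39) ≡ 32/50 mod 53. 50⁻¹ ≡ 35 (mod 53), so λ ≡ 7.
  x = λ² - 39 - 36 = 49 - 75 ≡ 27; y = λ·(39 - 27) - 28 ≡ 3. → (27, 3)
11P: (27, 3) + (36, 7). λ = (7 - 3)/(36 - 27) ≡ 4/9 mod 53. 9⁻¹ ≡ 6 (mod 53) since 9·6 = 54 ≡ 1, so λ ≡ 24.
  x = λ² - 27 - 36 = 576 - 63 ≡ 36; y = λ·(27 - 36) - 3 ≡ 46. → (36, 46)
12P: (36, 46) + (36, 7): same x and y₁ ≡ -y₂, so the sum is ∞.
12P = ∞, so the order is 12.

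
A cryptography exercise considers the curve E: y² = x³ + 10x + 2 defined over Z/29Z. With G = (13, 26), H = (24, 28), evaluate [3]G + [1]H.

(19, 2)

First 3G:
Repeated addition: build up to 3G.
2G: tangent at (13, 26): λ = (3·13² + 10)/(2·26) ≡ 24/23. 23⁻¹ ≡ 24 (mod 29), so λ ≡ 24·24 ≡ 25.
  x = λ² - 13 - 13 = 625 - 26 ≡ 19; y = λ·(13 - 19) - 26 ≡ 27. → (19, 27)
3G: (19, 27) + (13, 26). λ = (26 - 27)/(13 - 19) ≡ 28/23 mod 29. 23⁻¹ ≡ 24 (mod 29), so λ ≡ 5.
  x = λ² - 19 - 13 = 25 - 32 ≡ 22; y = λ·(19 - 22) - 27 ≡ 16. → (22, 16)
3G = (22, 16).
Finally 3G + H:
(22, 16) + (24, 28). λ = (28 - 16)/(24 - 22) ≡ 12/2 mod 29. 2⁻¹ ≡ 15 (mod 29), so λ ≡ 6.
  x = λ² - 22 - 24 = 36 - 46 ≡ 19; y = λ·(22 - 19) - 16 ≡ 2. → (19, 2)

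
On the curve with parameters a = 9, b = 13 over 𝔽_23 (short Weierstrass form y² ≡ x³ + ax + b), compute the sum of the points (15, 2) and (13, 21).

(22, 7)

(15, 2) + (13, 21). λ = (21 - 2)/(13 - 15) ≡ 19/21 mod 23. 21⁻¹ ≡ 11 (mod 23) since 21·11 = 231 ≡ 1, so λ ≡ 2.
  x = λ² - 15 - 13 = 4 - 28 ≡ 22; y = λ·(15 - 22) - 2 ≡ 7. → (22, 7)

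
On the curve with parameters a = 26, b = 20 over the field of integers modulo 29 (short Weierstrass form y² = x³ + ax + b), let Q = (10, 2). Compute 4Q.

Double-and-add on 4 = (100)₂. Start with Q = (10, 2) for the leading 1-bit.
double: tangent at (10, 2): λ = (3·10² + 26)/(2·2) ≡ 7/4. 4⁻¹ ≡ 22 (mod 29), so λ ≡ 7·22 ≡ 9.
  x = λ² - 10 - 10 = 81 - 20 ≡ 3; y = λ·(10 - 3) - 2 ≡ 3. → (3, 3)
double: tangent at (3, 3): λ = (3·3² + 26)/(2·3) ≡ 24/6. 6⁻¹ ≡ 5 (mod 29) since 6·5 = 30 ≡ 1, so λ ≡ 24·5 ≡ 4.
  x = λ² - 3 - 3 = 16 - 6 ≡ 10; y = λ·(3 - 10) - 3 ≡ 27. → (10, 27)

(10, 27)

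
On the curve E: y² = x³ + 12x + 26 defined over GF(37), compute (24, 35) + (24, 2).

The two points share x = 24 and their y-coordinates satisfy 35 + 2 ≡ 0 (mod 37), so they are inverses. Their sum is O.

O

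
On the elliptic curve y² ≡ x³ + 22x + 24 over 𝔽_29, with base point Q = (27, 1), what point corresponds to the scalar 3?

Repeated addition: build up to 3Q.
2Q: tangent at (27, 1): λ = (3·27² + 22)/(2·1) ≡ 5/2. 2⁻¹ ≡ 15 (mod 29) since 2·15 = 30 ≡ 1, so λ ≡ 5·15 ≡ 17.
  x = λ² - 27 - 27 = 289 - 54 ≡ 3; y = λ·(27 - 3) - 1 ≡ 1. → (3, 1)
3Q: (3, 1) + (27, 1). λ = (1 - 1)/(27 - 3) ≡ 0/24 mod 29. 24⁻¹ ≡ 23 (mod 29) since 24·23 = 552 ≡ 1, so λ ≡ 0.
  x = λ² - 3 - 27 = 0 - 30 ≡ 28; y = λ·(3 - 28) - 1 ≡ 28. → (28, 28)

(28, 28)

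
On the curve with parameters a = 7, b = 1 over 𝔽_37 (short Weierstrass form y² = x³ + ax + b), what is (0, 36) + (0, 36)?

tangent at (0, 36): λ = (3·0² + 7)/(2·36) ≡ 7/35. 35⁻¹ ≡ 18 (mod 37), so λ ≡ 7·18 ≡ 15.
  x = λ² - 0 - 0 = 225 - 0 ≡ 3; y = λ·(0 - 3) - 36 ≡ 30. → (3, 30)

(3, 30)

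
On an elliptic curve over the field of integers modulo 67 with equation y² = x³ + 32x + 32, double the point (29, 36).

tangent at (29, 36): λ = (3·29² + 32)/(2·36) ≡ 9/5. 5⁻¹ ≡ 27 (mod 67) since 5·27 = 135 ≡ 1, so λ ≡ 9·27 ≡ 42.
  x = λ² - 29 - 29 = 1764 - 58 ≡ 31; y = λ·(29 - 31) - 36 ≡ 14. → (31, 14)

(31, 14)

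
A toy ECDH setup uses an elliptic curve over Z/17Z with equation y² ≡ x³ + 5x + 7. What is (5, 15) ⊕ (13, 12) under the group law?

(1, 9)

(5, 15) + (13, 12). λ = (12 - 15)/(13 - 5) ≡ 14/8 mod 17. 8⁻¹ ≡ 15 (mod 17), so λ ≡ 6.
  x = λ² - 5 - 13 = 36 - 18 ≡ 1; y = λ·(5 - 1) - 15 ≡ 9. → (1, 9)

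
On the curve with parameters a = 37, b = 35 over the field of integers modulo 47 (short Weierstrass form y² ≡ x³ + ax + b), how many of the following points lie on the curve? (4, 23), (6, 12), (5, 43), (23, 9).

4

(4, 23): 23² ≡ 12, rhs ≡ 12 → on.
(6, 12): 12² ≡ 3, rhs ≡ 3 → on.
(5, 43): 43² ≡ 16, rhs ≡ 16 → on.
(23, 9): 9² ≡ 34, rhs ≡ 34 → on.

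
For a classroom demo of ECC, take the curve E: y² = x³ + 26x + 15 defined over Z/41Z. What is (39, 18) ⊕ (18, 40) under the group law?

(34, 8)

(39, 18) + (18, 40). λ = (40 - 18)/(18 - 39) ≡ 22/20 mod 41. 20⁻¹ ≡ 39 (mod 41), so λ ≡ 38.
  x = λ² - 39 - 18 = 1444 - 57 ≡ 34; y = λ·(39 - 34) - 18 ≡ 8. → (34, 8)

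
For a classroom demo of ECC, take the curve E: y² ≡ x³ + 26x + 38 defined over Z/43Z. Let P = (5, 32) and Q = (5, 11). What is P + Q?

O

The two points share x = 5 and their y-coordinates satisfy 32 + 11 ≡ 0 (mod 43), so they are inverses. Their sum is 𝒪.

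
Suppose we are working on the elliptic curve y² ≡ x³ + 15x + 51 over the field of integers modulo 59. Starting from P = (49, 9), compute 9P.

Repeated addition: build up to 9P.
2P: tangent at (49, 9): λ = (3·49² + 15)/(2·9) ≡ 20/18. 18⁻¹ ≡ 23 (mod 59) since 18·23 = 414 ≡ 1, so λ ≡ 20·23 ≡ 47.
  x = λ² - 49 - 49 = 2209 - 98 ≡ 46; y = λ·(49 - 46) - 9 ≡ 14. → (46, 14)
3P: (46, 14) + (49, 9). λ = (9 - 14)/(49 - 46) ≡ 54/3 mod 59. 3⁻¹ ≡ 20 (mod 59), so λ ≡ 18.
  x = λ² - 46 - 49 = 324 - 95 ≡ 52; y = λ·(46 - 52) - 14 ≡ 55. → (52, 55)
4P: (52, 55) + (49, 9). λ = (9 - 55)/(49 - 52) ≡ 13/56 mod 59. 56⁻¹ ≡ 39 (mod 59), so λ ≡ 35.
  x = λ² - 52 - 49 = 1225 - 101 ≡ 3; y = λ·(52 - 3) - 55 ≡ 8. → (3, 8)
5P: (3, 8) + (49, 9). λ = (9 - 8)/(49 - 3) ≡ 1/46 mod 59. 46⁻¹ ≡ 9 (mod 59), so λ ≡ 9.
  x = λ² - 3 - 49 = 81 - 52 ≡ 29; y = λ·(3 - 29) - 8 ≡ 53. → (29, 53)
6P: (29, 53) + (49, 9). λ = (9 - 53)/(49 - 29) ≡ 15/20 mod 59. 20⁻¹ ≡ 3 (mod 59), so λ ≡ 45.
  x = λ² - 29 - 49 = 2025 - 78 ≡ 0; y = λ·(29 - 0) - 53 ≡ 13. → (0, 13)
7P: (0, 13) + (49, 9). λ = (9 - 13)/(49 - 0) ≡ 55/49 mod 59. 49⁻¹ ≡ 53 (mod 59), so λ ≡ 24.
  x = λ² - 0 - 49 = 576 - 49 ≡ 55; y = λ·(0 - 55) - 13 ≡ 24. → (55, 24)
8P: (55, 24) + (49, 9). λ = (9 - 24)/(49 - 55) ≡ 44/53 mod 59. 53⁻¹ ≡ 49 (mod 59) since 53·49 = 2597 ≡ 1, so λ ≡ 32.
  x = λ² - 55 - 49 = 1024 - 104 ≡ 35; y = λ·(55 - 35) - 24 ≡ 26. → (35, 26)
9P: (35, 26) + (49, 9). λ = (9 - 26)/(49 - 35) ≡ 42/14 mod 59. 14⁻¹ ≡ 38 (mod 59), so λ ≡ 3.
  x = λ² - 35 - 49 = 9 - 84 ≡ 43; y = λ·(35 - 43) - 26 ≡ 9. → (43, 9)

(43, 9)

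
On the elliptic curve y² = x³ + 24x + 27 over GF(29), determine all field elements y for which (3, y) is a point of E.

x³ + 24x + 27 = 126 ≡ 10 (mod 29).
10 is a non-residue mod 29; no y exists.

none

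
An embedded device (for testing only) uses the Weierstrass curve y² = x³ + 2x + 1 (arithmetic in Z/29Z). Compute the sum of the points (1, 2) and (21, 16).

(13, 7)

(1, 2) + (21, 16). λ = (16 - 2)/(21 - 1) ≡ 14/20 mod 29. 20⁻¹ ≡ 16 (mod 29) since 20·16 = 320 ≡ 1, so λ ≡ 21.
  x = λ² - 1 - 21 = 441 - 22 ≡ 13; y = λ·(1 - 13) - 2 ≡ 7. → (13, 7)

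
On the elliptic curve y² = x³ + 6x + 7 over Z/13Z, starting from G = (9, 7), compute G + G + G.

Repeated addition: build up to 3G.
2G: tangent at (9, 7): λ = (3·9² + 6)/(2·7) ≡ 2/1. 1⁻¹ ≡ 1 (mod 13), so λ ≡ 2·1 ≡ 2.
  x = λ² - 9 - 9 = 4 - 18 ≡ 12; y = λ·(9 - 12) - 7 ≡ 0. → (12, 0)
3G: (12, 0) + (9, 7). λ = (7 - 0)/(9 - 12) ≡ 7/10 mod 13. 10⁻¹ ≡ 4 (mod 13) since 10·4 = 40 ≡ 1, so λ ≡ 2.
  x = λ² - 12 - 9 = 4 - 21 ≡ 9; y = λ·(12 - 9) - 0 ≡ 6. → (9, 6)

(9, 6)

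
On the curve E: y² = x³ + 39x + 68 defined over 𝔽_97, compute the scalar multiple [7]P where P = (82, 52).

(25, 9)

Repeated addition: build up to 7P.
2P: tangent at (82, 52): λ = (3·82² + 39)/(2·52) ≡ 35/7. 7⁻¹ ≡ 14 (mod 97) since 7·14 = 98 ≡ 1, so λ ≡ 35·14 ≡ 5.
  x = λ² - 82 - 82 = 25 - 164 ≡ 55; y = λ·(82 - 55) - 52 ≡ 83. → (55, 83)
3P: (55, 83) + (82, 52). λ = (52 - 83)/(82 - 55) ≡ 66/27 mod 97. 27⁻¹ ≡ 18 (mod 97), so λ ≡ 24.
  x = λ² - 55 - 82 = 576 - 137 ≡ 51; y = λ·(55 - 51) - 83 ≡ 13. → (51, 13)
4P: (51, 13) + (82, 52). λ = (52 - 13)/(82 - 51) ≡ 39/31 mod 97. 31⁻¹ ≡ 72 (mod 97), so λ ≡ 92.
  x = λ² - 51 - 82 = 8464 - 133 ≡ 86; y = λ·(51 - 86) - 13 ≡ 65. → (86, 65)
5P: (86, 65) + (82, 52). λ = (52 - 65)/(82 - 86) ≡ 84/93 mod 97. 93⁻¹ ≡ 24 (mod 97), so λ ≡ 76.
  x = λ² - 86 - 82 = 5776 - 168 ≡ 79; y = λ·(86 - 79) - 65 ≡ 79. → (79, 79)
6P: (79, 79) + (82, 52). λ = (52 - 79)/(82 - 79) ≡ 70/3 mod 97. 3⁻¹ ≡ 65 (mod 97) since 3·65 = 195 ≡ 1, so λ ≡ 88.
  x = λ² - 79 - 82 = 7744 - 161 ≡ 17; y = λ·(79 - 17) - 79 ≡ 42. → (17, 42)
7P: (17, 42) + (82, 52). λ = (52 - 42)/(82 - 17) ≡ 10/65 mod 97. 65⁻¹ ≡ 3 (mod 97), so λ ≡ 30.
  x = λ² - 17 - 82 = 900 - 99 ≡ 25; y = λ·(17 - 25) - 42 ≡ 9. → (25, 9)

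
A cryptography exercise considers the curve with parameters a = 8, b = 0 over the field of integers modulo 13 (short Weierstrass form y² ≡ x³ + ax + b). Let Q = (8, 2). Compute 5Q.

(8, 11)

Double-and-add on 5 = (101)₂. Start with Q = (8, 2) for the leading 1-bit.
double: tangent at (8, 2): λ = (3·8² + 8)/(2·2) ≡ 5/4. 4⁻¹ ≡ 10 (mod 13), so λ ≡ 5·10 ≡ 11.
  x = λ² - 8 - 8 = 121 - 16 ≡ 1; y = λ·(8 - 1) - 2 ≡ 10. → (1, 10)
double: tangent at (1, 10): λ = (3·1² + 8)/(2·10) ≡ 11/7. 7⁻¹ ≡ 2 (mod 13) since 7·2 = 14 ≡ 1, so λ ≡ 11·2 ≡ 9.
  x = λ² - 1 - 1 = 81 - 2 ≡ 1; y = λ·(1 - 1) - 10 ≡ 3. → (1, 3)
add Q: (1, 3) + (8, 2). λ = (2 - 3)/(8 - 1) ≡ 12/7 mod 13. 7⁻¹ ≡ 2 (mod 13) since 7·2 = 14 ≡ 1, so λ ≡ 11.
  x = λ² - 1 - 8 = 121 - 9 ≡ 8; y = λ·(1 - 8) - 3 ≡ 11. → (8, 11)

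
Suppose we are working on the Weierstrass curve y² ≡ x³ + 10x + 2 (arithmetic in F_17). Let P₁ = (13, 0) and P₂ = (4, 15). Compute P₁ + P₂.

(13, 0) + (4, 15). λ = (15 - 0)/(4 - 13) ≡ 15/8 mod 17. 8⁻¹ ≡ 15 (mod 17) since 8·15 = 120 ≡ 1, so λ ≡ 4.
  x = λ² - 13 - 4 = 16 - 17 ≡ 16; y = λ·(13 - 16) - 0 ≡ 5. → (16, 5)

(16, 5)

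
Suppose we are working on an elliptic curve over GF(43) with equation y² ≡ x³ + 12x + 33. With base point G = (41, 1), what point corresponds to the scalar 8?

Double-and-add on 8 = (1000)₂. Start with G = (41, 1) for the leading 1-bit.
double: tangent at (41, 1): λ = (3·41² + 12)/(2·1) ≡ 24/2. 2⁻¹ ≡ 22 (mod 43), so λ ≡ 24·22 ≡ 12.
  x = λ² - 41 - 41 = 144 - 82 ≡ 19; y = λ·(41 - 19) - 1 ≡ 5. → (19, 5)
double: tangent at (19, 5): λ = (3·19² + 12)/(2·5) ≡ 20/10. 10⁻¹ ≡ 13 (mod 43), so λ ≡ 20·13 ≡ 2.
  x = λ² - 19 - 19 = 4 - 38 ≡ 9; y = λ·(19 - 9) - 5 ≡ 15. → (9, 15)
double: tangent at (9, 15): λ = (3·9² + 12)/(2·15) ≡ 40/30. 30⁻¹ ≡ 33 (mod 43), so λ ≡ 40·33 ≡ 30.
  x = λ² - 9 - 9 = 900 - 18 ≡ 22; y = λ·(9 - 22) - 15 ≡ 25. → (22, 25)

(22, 25)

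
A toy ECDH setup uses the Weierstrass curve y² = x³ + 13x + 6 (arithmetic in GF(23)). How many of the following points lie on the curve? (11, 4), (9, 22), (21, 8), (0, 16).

(11, 4): 4² ≡ 16, rhs ≡ 8 → off.
(9, 22): 22² ≡ 1, rhs ≡ 1 → on.
(21, 8): 8² ≡ 18, rhs ≡ 18 → on.
(0, 16): 16² ≡ 3, rhs ≡ 6 → off.

2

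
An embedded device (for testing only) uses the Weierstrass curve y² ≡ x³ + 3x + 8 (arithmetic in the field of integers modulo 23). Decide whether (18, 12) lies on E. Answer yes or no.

yes

y² = 12² ≡ 6; x³ + 3x + 8 = 5894 ≡ 6 (mod 23). 6 = 6.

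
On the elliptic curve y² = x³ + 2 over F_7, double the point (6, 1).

(6, 6)

tangent at (6, 1): λ = (3·6² + 0)/(2·1) ≡ 3/2. 2⁻¹ ≡ 4 (mod 7), so λ ≡ 3·4 ≡ 5.
  x = λ² - 6 - 6 = 25 - 12 ≡ 6; y = λ·(6 - 6) - 1 ≡ 6. → (6, 6)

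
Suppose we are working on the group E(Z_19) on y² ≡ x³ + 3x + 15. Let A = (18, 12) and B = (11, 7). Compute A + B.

(18, 12) + (11, 7). λ = (7 - 12)/(11 - 18) ≡ 14/12 mod 19. 12⁻¹ ≡ 8 (mod 19), so λ ≡ 17.
  x = λ² - 18 - 11 = 289 - 29 ≡ 13; y = λ·(18 - 13) - 12 ≡ 16. → (13, 16)

(13, 16)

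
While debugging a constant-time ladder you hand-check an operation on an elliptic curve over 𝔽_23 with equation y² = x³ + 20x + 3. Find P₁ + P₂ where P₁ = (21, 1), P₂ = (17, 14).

(20, 13)

(21, 1) + (17, 14). λ = (14 - 1)/(17 - 21) ≡ 13/19 mod 23. 19⁻¹ ≡ 17 (mod 23), so λ ≡ 14.
  x = λ² - 21 - 17 = 196 - 38 ≡ 20; y = λ·(21 - 20) - 1 ≡ 13. → (20, 13)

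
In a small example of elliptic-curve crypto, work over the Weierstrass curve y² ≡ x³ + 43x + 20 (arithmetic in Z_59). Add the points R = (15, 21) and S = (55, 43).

(16, 5)

(15, 21) + (55, 43). λ = (43 - 21)/(55 - 15) ≡ 22/40 mod 59. 40⁻¹ ≡ 31 (mod 59), so λ ≡ 33.
  x = λ² - 15 - 55 = 1089 - 70 ≡ 16; y = λ·(15 - 16) - 21 ≡ 5. → (16, 5)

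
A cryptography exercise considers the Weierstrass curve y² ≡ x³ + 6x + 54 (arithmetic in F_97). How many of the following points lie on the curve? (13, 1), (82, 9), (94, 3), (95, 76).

3

(13, 1): 1² ≡ 1, rhs ≡ 1 → on.
(82, 9): 9² ≡ 81, rhs ≡ 81 → on.
(94, 3): 3² ≡ 9, rhs ≡ 9 → on.
(95, 76): 76² ≡ 53, rhs ≡ 34 → off.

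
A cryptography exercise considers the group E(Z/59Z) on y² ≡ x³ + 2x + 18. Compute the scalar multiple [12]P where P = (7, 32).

(58, 30)

Repeated addition: build up to 12P.
2P: tangent at (7, 32): λ = (3·7² + 2)/(2·32) ≡ 31/5. 5⁻¹ ≡ 12 (mod 59) since 5·12 = 60 ≡ 1, so λ ≡ 31·12 ≡ 18.
  x = λ² - 7 - 7 = 324 - 14 ≡ 15; y = λ·(7 - 15) - 32 ≡ 1. → (15, 1)
3P: (15, 1) + (7, 32). λ = (32 - 1)/(7 - 15) ≡ 31/51 mod 59. 51⁻¹ ≡ 22 (mod 59), so λ ≡ 33.
  x = λ² - 15 - 7 = 1089 - 22 ≡ 5; y = λ·(15 - 5) - 1 ≡ 34. → (5, 34)
4P: (5, 34) + (7, 32). λ = (32 - 34)/(7 - 5) ≡ 57/2 mod 59. 2⁻¹ ≡ 30 (mod 59) since 2·30 = 60 ≡ 1, so λ ≡ 58.
  x = λ² - 5 - 7 = 3364 - 12 ≡ 48; y = λ·(5 - 48) - 34 ≡ 9. → (48, 9)
5P: (48, 9) + (7, 32). λ = (32 - 9)/(7 - 48) ≡ 23/18 mod 59. 18⁻¹ ≡ 23 (mod 59) since 18·23 = 414 ≡ 1, so λ ≡ 57.
  x = λ² - 48 - 7 = 3249 - 55 ≡ 8; y = λ·(48 - 8) - 9 ≡ 29. → (8, 29)
6P: (8, 29) + (7, 32). λ = (32 - 29)/(7 - 8) ≡ 3/58 mod 59. 58⁻¹ ≡ 58 (mod 59) since 58·58 = 3364 ≡ 1, so λ ≡ 56.
  x = λ² - 8 - 7 = 3136 - 15 ≡ 53; y = λ·(8 - 53) - 29 ≡ 47. → (53, 47)
7P: (53, 47) + (7, 32). λ = (32 - 47)/(7 - 53) ≡ 44/13 mod 59. 13⁻¹ ≡ 50 (mod 59), so λ ≡ 17.
  x = λ² - 53 - 7 = 289 - 60 ≡ 52; y = λ·(53 - 52) - 47 ≡ 29. → (52, 29)
8P: (52, 29) + (7, 32). λ = (32 - 29)/(7 - 52) ≡ 3/14 mod 59. 14⁻¹ ≡ 38 (mod 59) since 14·38 = 532 ≡ 1, so λ ≡ 55.
  x = λ² - 52 - 7 = 3025 - 59 ≡ 16; y = λ·(52 - 16) - 29 ≡ 4. → (16, 4)
9P: (16, 4) + (7, 32). λ = (32 - 4)/(7 - 16) ≡ 28/50 mod 59. 50⁻¹ ≡ 13 (mod 59) since 50·13 = 650 ≡ 1, so λ ≡ 10.
  x = λ² - 16 - 7 = 100 - 23 ≡ 18; y = λ·(16 - 18) - 4 ≡ 35. → (18, 35)
10P: (18, 35) + (7, 32). λ = (32 - 35)/(7 - 18) ≡ 56/48 mod 59. 48⁻¹ ≡ 16 (mod 59) since 48·16 = 768 ≡ 1, so λ ≡ 11.
  x = λ² - 18 - 7 = 121 - 25 ≡ 37; y = λ·(18 - 37) - 35 ≡ 51. → (37, 51)
11P: (37, 51) + (7, 32). λ = (32 - 51)/(7 - 37) ≡ 40/29 mod 59. 29⁻¹ ≡ 57 (mod 59), so λ ≡ 38.
  x = λ² - 37 - 7 = 1444 - 44 ≡ 43; y = λ·(37 - 43) - 51 ≡ 16. → (43, 16)
12P: (43, 16) + (7, 32). λ = (32 - 16)/(7 - 43) ≡ 16/23 mod 59. 23⁻¹ ≡ 18 (mod 59), so λ ≡ 52.
  x = λ² - 43 - 7 = 2704 - 50 ≡ 58; y = λ·(43 - 58) - 16 ≡ 30. → (58, 30)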